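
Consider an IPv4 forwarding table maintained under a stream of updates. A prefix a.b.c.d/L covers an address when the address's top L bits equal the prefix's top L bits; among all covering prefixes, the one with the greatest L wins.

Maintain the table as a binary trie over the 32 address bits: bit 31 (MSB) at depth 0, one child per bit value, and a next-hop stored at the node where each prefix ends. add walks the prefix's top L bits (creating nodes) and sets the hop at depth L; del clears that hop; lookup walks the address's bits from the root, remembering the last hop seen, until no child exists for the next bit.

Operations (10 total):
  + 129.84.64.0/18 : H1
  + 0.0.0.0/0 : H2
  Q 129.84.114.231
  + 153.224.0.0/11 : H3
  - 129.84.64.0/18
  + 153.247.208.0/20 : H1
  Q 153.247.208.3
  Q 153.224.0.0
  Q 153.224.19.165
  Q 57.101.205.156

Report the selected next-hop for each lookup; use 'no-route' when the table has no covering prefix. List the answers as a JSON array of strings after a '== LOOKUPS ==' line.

Trace:
  add 129.84.64.0/18 -> H1 at depth 18
  add 0.0.0.0/0 -> H2 at depth 0
  ? 129.84.114.231  path d0:H2→d1:-→d2:-→d3:-→d4:-→d5:-→d6:-→d7:-→d8:-→d9:-→d10:-→d11:-→d12:-→d13:-→d14:-→d15:-→d16:-→d17:-→d18:H1  best=H1
  add 153.224.0.0/11 -> H3 at depth 11
  - 129.84.64.0/18 clear@18
  add 153.247.208.0/20 -> H1 at depth 20
  ? 153.247.208.3  path d0:H2→d1:-→d2:-→d3:-→d4:-→d5:-→d6:-→d7:-→d8:-→d9:-→d10:-→d11:H3→d12:-→d13:-→d14:-→d15:-→d16:-→d17:-→d18:-→d19:-→d20:H1  best=H1
  ? 153.224.0.0  path d0:H2→d1:-→d2:-→d3:-→d4:-→d5:-→d6:-→d7:-→d8:-→d9:-→d10:-→d11:H3  best=H3
  ? 153.224.19.165  path d0:H2→d1:-→d2:-→d3:-→d4:-→d5:-→d6:-→d7:-→d8:-→d9:-→d10:-→d11:H3  best=H3
  ? 57.101.205.156  path d0:H2  best=H2

== LOOKUPS ==
["H1","H1","H3","H3","H2"]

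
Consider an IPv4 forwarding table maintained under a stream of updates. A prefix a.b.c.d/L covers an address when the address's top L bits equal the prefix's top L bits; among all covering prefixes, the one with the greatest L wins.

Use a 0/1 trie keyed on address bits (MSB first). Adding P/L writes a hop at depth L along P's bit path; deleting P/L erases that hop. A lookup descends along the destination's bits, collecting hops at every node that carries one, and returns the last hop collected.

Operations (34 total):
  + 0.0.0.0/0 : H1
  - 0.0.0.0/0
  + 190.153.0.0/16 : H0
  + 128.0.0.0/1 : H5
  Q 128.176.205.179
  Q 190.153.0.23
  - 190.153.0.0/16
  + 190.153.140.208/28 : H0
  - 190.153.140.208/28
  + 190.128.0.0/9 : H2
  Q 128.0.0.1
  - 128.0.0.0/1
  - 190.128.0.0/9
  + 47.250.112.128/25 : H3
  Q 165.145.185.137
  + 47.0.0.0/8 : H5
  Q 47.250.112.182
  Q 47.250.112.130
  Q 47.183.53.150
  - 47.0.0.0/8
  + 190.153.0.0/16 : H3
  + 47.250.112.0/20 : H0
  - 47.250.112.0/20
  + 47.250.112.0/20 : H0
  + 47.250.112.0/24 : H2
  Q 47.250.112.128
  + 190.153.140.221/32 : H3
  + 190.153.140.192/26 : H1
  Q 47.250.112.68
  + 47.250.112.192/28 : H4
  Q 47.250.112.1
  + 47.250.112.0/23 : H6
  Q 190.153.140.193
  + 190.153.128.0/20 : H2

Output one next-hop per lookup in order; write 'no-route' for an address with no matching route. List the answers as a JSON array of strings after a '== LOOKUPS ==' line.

Process each operation:
  + 0.0.0.0/0 (H1) depth=0
  del 0.0.0.0/0 (clear depth 0)
  + 190.153.0.0/16 (H0) depth=16
  + 128.0.0.0/1 (H5) depth=1
  Q 128.176.205.179: descend 10 ; hops seen [H5] ; pick H5
  Q 190.153.0.23: descend 1011111010011001 ; hops seen [H5,H0] ; pick H0
  del 190.153.0.0/16 (clear depth 16)
  + 190.153.140.208/28 (H0) depth=28
  del 190.153.140.208/28 (clear depth 28)
  + 190.128.0.0/9 (H2) depth=9
  Q 128.0.0.1: descend 10 ; hops seen [H5] ; pick H5
  del 128.0.0.0/1 (clear depth 1)
  del 190.128.0.0/9 (clear depth 9)
  + 47.250.112.128/25 (H3) depth=25
  Q 165.145.185.137: descend 101 ; hops seen [∅] ; pick no-route
  + 47.0.0.0/8 (H5) depth=8
  Q 47.250.112.182: descend 0010111111111010011100001 ; hops seen [H5,H3] ; pick H3
  Q 47.250.112.130: descend 0010111111111010011100001 ; hops seen [H5,H3] ; pick H3
  Q 47.183.53.150: descend 001011111 ; hops seen [H5] ; pick H5
  del 47.0.0.0/8 (clear depth 8)
  + 190.153.0.0/16 (H3) depth=16
  + 47.250.112.0/20 (H0) depth=20
  del 47.250.112.0/20 (clear depth 20)
  + 47.250.112.0/20 (H0) depth=20
  + 47.250.112.0/24 (H2) depth=24
  Q 47.250.112.128: descend 0010111111111010011100001 ; hops seen [H0,H2,H3] ; pick H3
  + 190.153.140.221/32 (H3) depth=32
  + 190.153.140.192/26 (H1) depth=26
  Q 47.250.112.68: descend 001011111111101001110000 ; hops seen [H0,H2] ; pick H2
  + 47.250.112.192/28 (H4) depth=28
  Q 47.250.112.1: descend 001011111111101001110000 ; hops seen [H0,H2] ; pick H2
  + 47.250.112.0/23 (H6) depth=23
  Q 190.153.140.193: descend 101111101001100110001100110 ; hops seen [H3,H1] ; pick H1
  + 190.153.128.0/20 (H2) depth=20

== LOOKUPS ==
["H5","H0","H5","no-route","H3","H3","H5","H3","H2","H2","H1"]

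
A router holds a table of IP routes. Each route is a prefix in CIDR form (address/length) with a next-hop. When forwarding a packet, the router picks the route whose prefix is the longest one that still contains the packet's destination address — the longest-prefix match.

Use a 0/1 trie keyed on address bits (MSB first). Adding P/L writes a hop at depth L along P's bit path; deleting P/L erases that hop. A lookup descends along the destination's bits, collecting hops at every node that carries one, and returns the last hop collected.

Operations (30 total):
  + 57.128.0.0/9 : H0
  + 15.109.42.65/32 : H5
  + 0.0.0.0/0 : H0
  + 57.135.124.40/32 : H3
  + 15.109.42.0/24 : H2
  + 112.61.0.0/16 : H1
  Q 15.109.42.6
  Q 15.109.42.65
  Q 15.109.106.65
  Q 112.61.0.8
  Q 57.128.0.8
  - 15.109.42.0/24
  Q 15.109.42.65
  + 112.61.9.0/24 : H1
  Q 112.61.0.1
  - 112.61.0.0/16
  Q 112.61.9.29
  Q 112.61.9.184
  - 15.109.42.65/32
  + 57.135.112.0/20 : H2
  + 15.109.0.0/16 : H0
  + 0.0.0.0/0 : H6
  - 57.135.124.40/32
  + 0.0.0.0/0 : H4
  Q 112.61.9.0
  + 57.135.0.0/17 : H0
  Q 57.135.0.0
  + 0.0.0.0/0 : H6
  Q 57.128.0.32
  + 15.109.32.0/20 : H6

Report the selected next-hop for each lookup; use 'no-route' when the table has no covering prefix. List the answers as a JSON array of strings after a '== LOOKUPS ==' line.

Apply in order:
  add 57.128.0.0/9 -> H0 at depth 9
  add 15.109.42.65/32 -> H5 at depth 32
  add 0.0.0.0/0 -> H0 at depth 0
  add 57.135.124.40/32 -> H3 at depth 32
  add 15.109.42.0/24 -> H2 at depth 24
  add 112.61.0.0/16 -> H1 at depth 16
  lookup 15.109.42.6: bits 0000111101101101001010100 walk d0:H0→d1:-→d2:-→d3:-→d4:-→d5:-→d6:-→d7:-→d8:-→d9:-→d10:-→d11:-→d12:-→d13:-→d14:-→d15:-→d16:-→d17:-→d18:-→d19:-→d20:-→d21:-→d22:-→d23:-→d24:H2→d25:- -> H2
  lookup 15.109.42.65: bits 00001111011011010010101001000001 walk d0:H0→d1:-→d2:-→d3:-→d4:-→d5:-→d6:-→d7:-→d8:-→d9:-→d10:-→d11:-→d12:-→d13:-→d14:-→d15:-→d16:-→d17:-→d18:-→d19:-→d20:-→d21:-→d22:-→d23:-→d24:H2→d25:-→d26:-→d27:-→d28:-→d29:-→d30:-→d31:-→d32:H5 -> H5
  lookup 15.109.106.65: bits 00001111011011010 walk d0:H0→d1:-→d2:-→d3:-→d4:-→d5:-→d6:-→d7:-→d8:-→d9:-→d10:-→d11:-→d12:-→d13:-→d14:-→d15:-→d16:-→d17:- -> H0
  lookup 112.61.0.8: bits 0111000000111101 walk d0:H0→d1:-→d2:-→d3:-→d4:-→d5:-→d6:-→d7:-→d8:-→d9:-→d10:-→d11:-→d12:-→d13:-→d14:-→d15:-→d16:H1 -> H1
  lookup 57.128.0.8: bits 0011100110000 walk d0:H0→d1:-→d2:-→d3:-→d4:-→d5:-→d6:-→d7:-→d8:-→d9:H0→d10:-→d11:-→d12:-→d13:- -> H0
  del 15.109.42.0/24 (clear depth 24)
  lookup 15.109.42.65: bits 00001111011011010010101001000001 walk d0:H0→d1:-→d2:-→d3:-→d4:-→d5:-→d6:-→d7:-→d8:-→d9:-→d10:-→d11:-→d12:-→d13:-→d14:-→d15:-→d16:-→d17:-→d18:-→d19:-→d20:-→d21:-→d22:-→d23:-→d24:-→d25:-→d26:-→d27:-→d28:-→d29:-→d30:-→d31:-→d32:H5 -> H5
  add 112.61.9.0/24 -> H1 at depth 24
  lookup 112.61.0.1: bits 01110000001111010000 walk d0:H0→d1:-→d2:-→d3:-→d4:-→d5:-→d6:-→d7:-→d8:-→d9:-→d10:-→d11:-→d12:-→d13:-→d14:-→d15:-→d16:H1→d17:-→d18:-→d19:-→d20:- -> H1
  del 112.61.0.0/16 (clear depth 16)
  lookup 112.61.9.29: bits 011100000011110100001001 walk d0:H0→d1:-→d2:-→d3:-→d4:-→d5:-→d6:-→d7:-→d8:-→d9:-→d10:-→d11:-→d12:-→d13:-→d14:-→d15:-→d16:-→d17:-→d18:-→d19:-→d20:-→d21:-→d22:-→d23:-→d24:H1 -> H1
  lookup 112.61.9.184: bits 011100000011110100001001 walk d0:H0→d1:-→d2:-→d3:-→d4:-→d5:-→d6:-→d7:-→d8:-→d9:-→d10:-→d11:-→d12:-→d13:-→d14:-→d15:-→d16:-→d17:-→d18:-→d19:-→d20:-→d21:-→d22:-→d23:-→d24:H1 -> H1
  del 15.109.42.65/32 (clear depth 32)
  add 57.135.112.0/20 -> H2 at depth 20
  add 15.109.0.0/16 -> H0 at depth 16
  add 0.0.0.0/0 -> H6 at depth 0
  del 57.135.124.40/32 (clear depth 32)
  add 0.0.0.0/0 -> H4 at depth 0
  lookup 112.61.9.0: bits 011100000011110100001001 walk d0:H4→d1:-→d2:-→d3:-→d4:-→d5:-→d6:-→d7:-→d8:-→d9:-→d10:-→d11:-→d12:-→d13:-→d14:-→d15:-→d16:-→d17:-→d18:-→d19:-→d20:-→d21:-→d22:-→d23:-→d24:H1 -> H1
  add 57.135.0.0/17 -> H0 at depth 17
  lookup 57.135.0.0: bits 00111001100001110 walk d0:H4→d1:-→d2:-→d3:-→d4:-→d5:-→d6:-→d7:-→d8:-→d9:H0→d10:-→d11:-→d12:-→d13:-→d14:-→d15:-→d16:-→d17:H0 -> H0
  add 0.0.0.0/0 -> H6 at depth 0
  lookup 57.128.0.32: bits 0011100110000 walk d0:H6→d1:-→d2:-→d3:-→d4:-→d5:-→d6:-→d7:-→d8:-→d9:H0→d10:-→d11:-→d12:-→d13:- -> H0
  add 15.109.32.0/20 -> H6 at depth 20

== LOOKUPS ==
["H2","H5","H0","H1","H0","H5","H1","H1","H1","H1","H0","H0"]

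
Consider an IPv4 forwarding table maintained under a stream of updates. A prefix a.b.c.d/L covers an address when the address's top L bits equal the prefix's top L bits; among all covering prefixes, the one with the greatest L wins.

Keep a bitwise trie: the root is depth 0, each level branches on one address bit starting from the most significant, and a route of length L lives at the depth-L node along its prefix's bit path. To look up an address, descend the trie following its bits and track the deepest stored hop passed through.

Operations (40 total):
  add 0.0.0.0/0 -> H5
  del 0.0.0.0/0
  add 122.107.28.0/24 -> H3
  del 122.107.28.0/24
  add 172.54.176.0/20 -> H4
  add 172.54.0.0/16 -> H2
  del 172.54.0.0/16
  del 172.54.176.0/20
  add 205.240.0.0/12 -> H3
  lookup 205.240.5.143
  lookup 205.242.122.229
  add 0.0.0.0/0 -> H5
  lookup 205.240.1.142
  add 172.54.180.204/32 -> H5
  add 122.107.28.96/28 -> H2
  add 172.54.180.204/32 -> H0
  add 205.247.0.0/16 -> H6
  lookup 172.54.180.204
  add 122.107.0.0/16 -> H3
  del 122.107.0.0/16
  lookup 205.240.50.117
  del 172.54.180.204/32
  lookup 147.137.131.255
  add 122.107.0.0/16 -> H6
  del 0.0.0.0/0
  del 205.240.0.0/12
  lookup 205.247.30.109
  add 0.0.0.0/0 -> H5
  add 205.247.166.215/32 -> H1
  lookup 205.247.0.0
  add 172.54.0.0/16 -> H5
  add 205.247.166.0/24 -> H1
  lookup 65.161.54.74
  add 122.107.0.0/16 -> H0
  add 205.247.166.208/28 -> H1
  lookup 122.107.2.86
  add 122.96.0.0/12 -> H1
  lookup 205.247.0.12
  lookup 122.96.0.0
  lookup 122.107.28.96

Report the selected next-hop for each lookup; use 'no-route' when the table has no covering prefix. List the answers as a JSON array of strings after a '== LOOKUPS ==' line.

Trace:
  + 0.0.0.0/0 (H5) depth=0
  - 0.0.0.0/0 clear@0
  + 122.107.28.0/24 (H3) depth=24
  - 122.107.28.0/24 clear@24
  + 172.54.176.0/20 (H4) depth=20
  + 172.54.0.0/16 (H2) depth=16
  - 172.54.0.0/16 clear@16
  - 172.54.176.0/20 clear@20
  + 205.240.0.0/12 (H3) depth=12
  ? 205.240.5.143  path d0:-→d1:-→d2:-→d3:-→d4:-→d5:-→d6:-→d7:-→d8:-→d9:-→d10:-→d11:-→d12:H3  best=H3
  ? 205.242.122.229  path d0:-→d1:-→d2:-→d3:-→d4:-→d5:-→d6:-→d7:-→d8:-→d9:-→d10:-→d11:-→d12:H3  best=H3
  + 0.0.0.0/0 (H5) depth=0
  ? 205.240.1.142  path d0:H5→d1:-→d2:-→d3:-→d4:-→d5:-→d6:-→d7:-→d8:-→d9:-→d10:-→d11:-→d12:H3  best=H3
  + 172.54.180.204/32 (H5) depth=32
  + 122.107.28.96/28 (H2) depth=28
  + 172.54.180.204/32 (H0) depth=32
  + 205.247.0.0/16 (H6) depth=16
  ? 172.54.180.204  path d0:H5→d1:-→d2:-→d3:-→d4:-→d5:-→d6:-→d7:-→d8:-→d9:-→d10:-→d11:-→d12:-→d13:-→d14:-→d15:-→d16:-→d17:-→d18:-→d19:-→d20:-→d21:-→d22:-→d23:-→d24:-→d25:-→d26:-→d27:-→d28:-→d29:-→d30:-→d31:-→d32:H0  best=H0
  + 122.107.0.0/16 (H3) depth=16
  - 122.107.0.0/16 clear@16
  ? 205.240.50.117  path d0:H5→d1:-→d2:-→d3:-→d4:-→d5:-→d6:-→d7:-→d8:-→d9:-→d10:-→d11:-→d12:H3→d13:-  best=H3
  - 172.54.180.204/32 clear@32
  ? 147.137.131.255  path d0:H5→d1:-→d2:-  best=H5
  + 122.107.0.0/16 (H6) depth=16
  - 0.0.0.0/0 clear@0
  - 205.240.0.0/12 clear@12
  ? 205.247.30.109  path d0:-→d1:-→d2:-→d3:-→d4:-→d5:-→d6:-→d7:-→d8:-→d9:-→d10:-→d11:-→d12:-→d13:-→d14:-→d15:-→d16:H6  best=H6
  + 0.0.0.0/0 (H5) depth=0
  + 205.247.166.215/32 (H1) depth=32
  ? 205.247.0.0  path d0:H5→d1:-→d2:-→d3:-→d4:-→d5:-→d6:-→d7:-→d8:-→d9:-→d10:-→d11:-→d12:-→d13:-→d14:-→d15:-→d16:H6  best=H6
  + 172.54.0.0/16 (H5) depth=16
  + 205.247.166.0/24 (H1) depth=24
  ? 65.161.54.74  path d0:H5→d1:-→d2:-  best=H5
  + 122.107.0.0/16 (H0) depth=16
  + 205.247.166.208/28 (H1) depth=28
  ? 122.107.2.86  path d0:H5→d1:-→d2:-→d3:-→d4:-→d5:-→d6:-→d7:-→d8:-→d9:-→d10:-→d11:-→d12:-→d13:-→d14:-→d15:-→d16:H0→d17:-→d18:-→d19:-  best=H0
  + 122.96.0.0/12 (H1) depth=12
  ? 205.247.0.12  path d0:H5→d1:-→d2:-→d3:-→d4:-→d5:-→d6:-→d7:-→d8:-→d9:-→d10:-→d11:-→d12:-→d13:-→d14:-→d15:-→d16:H6  best=H6
  ? 122.96.0.0  path d0:H5→d1:-→d2:-→d3:-→d4:-→d5:-→d6:-→d7:-→d8:-→d9:-→d10:-→d11:-→d12:H1  best=H1
  ? 122.107.28.96  path d0:H5→d1:-→d2:-→d3:-→d4:-→d5:-→d6:-→d7:-→d8:-→d9:-→d10:-→d11:-→d12:H1→d13:-→d14:-→d15:-→d16:H0→d17:-→d18:-→d19:-→d20:-→d21:-→d22:-→d23:-→d24:-→d25:-→d26:-→d27:-→d28:H2  best=H2

== LOOKUPS ==
["H3","H3","H3","H0","H3","H5","H6","H6","H5","H0","H6","H1","H2"]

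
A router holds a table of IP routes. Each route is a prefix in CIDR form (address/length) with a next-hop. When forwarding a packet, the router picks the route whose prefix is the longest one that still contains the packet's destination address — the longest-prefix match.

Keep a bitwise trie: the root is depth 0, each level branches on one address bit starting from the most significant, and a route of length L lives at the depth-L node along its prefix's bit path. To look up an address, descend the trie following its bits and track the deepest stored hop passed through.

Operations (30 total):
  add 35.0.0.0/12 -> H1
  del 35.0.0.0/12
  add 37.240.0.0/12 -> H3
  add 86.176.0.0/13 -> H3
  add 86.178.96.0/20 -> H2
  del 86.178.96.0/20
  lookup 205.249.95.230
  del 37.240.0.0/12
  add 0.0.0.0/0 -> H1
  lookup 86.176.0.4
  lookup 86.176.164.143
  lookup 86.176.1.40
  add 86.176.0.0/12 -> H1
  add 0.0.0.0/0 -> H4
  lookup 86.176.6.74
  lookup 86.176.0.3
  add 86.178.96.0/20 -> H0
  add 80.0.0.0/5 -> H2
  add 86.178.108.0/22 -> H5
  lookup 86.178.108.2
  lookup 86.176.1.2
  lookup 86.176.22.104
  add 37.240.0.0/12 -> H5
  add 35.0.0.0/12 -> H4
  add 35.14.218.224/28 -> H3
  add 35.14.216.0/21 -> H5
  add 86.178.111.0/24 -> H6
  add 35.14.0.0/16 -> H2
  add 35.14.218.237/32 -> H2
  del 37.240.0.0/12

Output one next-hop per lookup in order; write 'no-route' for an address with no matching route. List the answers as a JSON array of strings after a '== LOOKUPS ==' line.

Trace:
  add 35.0.0.0/12 -> H1 at depth 12
  del 35.0.0.0/12 (clear depth 12)
  add 37.240.0.0/12 -> H3 at depth 12
  add 86.176.0.0/13 -> H3 at depth 13
  add 86.178.96.0/20 -> H2 at depth 20
  del 86.178.96.0/20 (clear depth 20)
  lookup 205.249.95.230: bits ε walk d0:- -> no-route
  del 37.240.0.0/12 (clear depth 12)
  add 0.0.0.0/0 -> H1 at depth 0
  lookup 86.176.0.4: bits 01010110101100 walk d0:H1→d1:-→d2:-→d3:-→d4:-→d5:-→d6:-→d7:-→d8:-→d9:-→d10:-→d11:-→d12:-→d13:H3→d14:- -> H3
  lookup 86.176.164.143: bits 01010110101100 walk d0:H1→d1:-→d2:-→d3:-→d4:-→d5:-→d6:-→d7:-→d8:-→d9:-→d10:-→d11:-→d12:-→d13:H3→d14:- -> H3
  lookup 86.176.1.40: bits 01010110101100 walk d0:H1→d1:-→d2:-→d3:-→d4:-→d5:-→d6:-→d7:-→d8:-→d9:-→d10:-→d11:-→d12:-→d13:H3→d14:- -> H3
  add 86.176.0.0/12 -> H1 at depth 12
  add 0.0.0.0/0 -> H4 at depth 0
  lookup 86.176.6.74: bits 01010110101100 walk d0:H4→d1:-→d2:-→d3:-→d4:-→d5:-→d6:-→d7:-→d8:-→d9:-→d10:-→d11:-→d12:H1→d13:H3→d14:- -> H3
  lookup 86.176.0.3: bits 01010110101100 walk d0:H4→d1:-→d2:-→d3:-→d4:-→d5:-→d6:-→d7:-→d8:-→d9:-→d10:-→d11:-→d12:H1→d13:H3→d14:- -> H3
  add 86.178.96.0/20 -> H0 at depth 20
  add 80.0.0.0/5 -> H2 at depth 5
  add 86.178.108.0/22 -> H5 at depth 22
  lookup 86.178.108.2: bits 0101011010110010011011 walk d0:H4→d1:-→d2:-→d3:-→d4:-→d5:H2→d6:-→d7:-→d8:-→d9:-→d10:-→d11:-→d12:H1→d13:H3→d14:-→d15:-→d16:-→d17:-→d18:-→d19:-→d20:H0→d21:-→d22:H5 -> H5
  lookup 86.176.1.2: bits 01010110101100 walk d0:H4→d1:-→d2:-→d3:-→d4:-→d5:H2→d6:-→d7:-→d8:-→d9:-→d10:-→d11:-→d12:H1→d13:H3→d14:- -> H3
  lookup 86.176.22.104: bits 01010110101100 walk d0:H4→d1:-→d2:-→d3:-→d4:-→d5:H2→d6:-→d7:-→d8:-→d9:-→d10:-→d11:-→d12:H1→d13:H3→d14:- -> H3
  add 37.240.0.0/12 -> H5 at depth 12
  add 35.0.0.0/12 -> H4 at depth 12
  add 35.14.218.224/28 -> H3 at depth 28
  add 35.14.216.0/21 -> H5 at depth 21
  add 86.178.111.0/24 -> H6 at depth 24
  add 35.14.0.0/16 -> H2 at depth 16
  add 35.14.218.237/32 -> H2 at depth 32
  del 37.240.0.0/12 (clear depth 12)

== LOOKUPS ==
["no-route","H3","H3","H3","H3","H3","H5","H3","H3"]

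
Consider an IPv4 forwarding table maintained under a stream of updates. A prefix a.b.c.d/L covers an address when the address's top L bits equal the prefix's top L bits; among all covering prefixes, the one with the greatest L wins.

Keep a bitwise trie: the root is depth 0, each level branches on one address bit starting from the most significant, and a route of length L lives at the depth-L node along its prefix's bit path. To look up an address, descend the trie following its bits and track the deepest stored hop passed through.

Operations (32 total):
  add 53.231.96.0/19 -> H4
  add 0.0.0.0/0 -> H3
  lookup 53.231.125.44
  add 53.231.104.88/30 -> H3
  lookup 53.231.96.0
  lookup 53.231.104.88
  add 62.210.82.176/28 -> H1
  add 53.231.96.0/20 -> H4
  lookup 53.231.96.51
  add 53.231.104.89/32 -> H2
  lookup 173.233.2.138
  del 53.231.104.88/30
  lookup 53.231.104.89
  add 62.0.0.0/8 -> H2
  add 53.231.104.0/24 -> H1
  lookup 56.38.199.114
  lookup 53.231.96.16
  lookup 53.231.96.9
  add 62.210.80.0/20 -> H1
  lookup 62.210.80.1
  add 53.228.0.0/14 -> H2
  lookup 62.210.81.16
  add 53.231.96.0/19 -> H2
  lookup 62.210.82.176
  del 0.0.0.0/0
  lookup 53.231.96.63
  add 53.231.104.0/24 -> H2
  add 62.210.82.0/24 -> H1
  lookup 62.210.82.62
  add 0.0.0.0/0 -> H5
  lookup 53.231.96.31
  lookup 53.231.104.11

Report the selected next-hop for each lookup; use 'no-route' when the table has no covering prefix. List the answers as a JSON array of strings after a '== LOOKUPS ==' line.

Trace:
  add 53.231.96.0/19 -> H4 at depth 19
  add 0.0.0.0/0 -> H3 at depth 0
  ? 53.231.125.44  path d0:H3→d1:-→d2:-→d3:-→d4:-→d5:-→d6:-→d7:-→d8:-→d9:-→d10:-→d11:-→d12:-→d13:-→d14:-→d15:-→d16:-→d17:-→d18:-→d19:H4  best=H4
  add 53.231.104.88/30 -> H3 at depth 30
  ? 53.231.96.0  path d0:H3→d1:-→d2:-→d3:-→d4:-→d5:-→d6:-→d7:-→d8:-→d9:-→d10:-→d11:-→d12:-→d13:-→d14:-→d15:-→d16:-→d17:-→d18:-→d19:H4→d20:-  best=H4
  ? 53.231.104.88  path d0:H3→d1:-→d2:-→d3:-→d4:-→d5:-→d6:-→d7:-→d8:-→d9:-→d10:-→d11:-→d12:-→d13:-→d14:-→d15:-→d16:-→d17:-→d18:-→d19:H4→d20:-→d21:-→d22:-→d23:-→d24:-→d25:-→d26:-→d27:-→d28:-→d29:-→d30:H3  best=H3
  add 62.210.82.176/28 -> H1 at depth 28
  add 53.231.96.0/20 -> H4 at depth 20
  ? 53.231.96.51  path d0:H3→d1:-→d2:-→d3:-→d4:-→d5:-→d6:-→d7:-→d8:-→d9:-→d10:-→d11:-→d12:-→d13:-→d14:-→d15:-→d16:-→d17:-→d18:-→d19:H4→d20:H4  best=H4
  add 53.231.104.89/32 -> H2 at depth 32
  ? 173.233.2.138  path d0:H3  best=H3
  del 53.231.104.88/30 (clear depth 30)
  ? 53.231.104.89  path d0:H3→d1:-→d2:-→d3:-→d4:-→d5:-→d6:-→d7:-→d8:-→d9:-→d10:-→d11:-→d12:-→d13:-→d14:-→d15:-→d16:-→d17:-→d18:-→d19:H4→d20:H4→d21:-→d22:-→d23:-→d24:-→d25:-→d26:-→d27:-→d28:-→d29:-→d30:-→d31:-→d32:H2  best=H2
  add 62.0.0.0/8 -> H2 at depth 8
  add 53.231.104.0/24 -> H1 at depth 24
  ? 56.38.199.114  path d0:H3→d1:-→d2:-→d3:-→d4:-→d5:-  best=H3
  ? 53.231.96.16  path d0:H3→d1:-→d2:-→d3:-→d4:-→d5:-→d6:-→d7:-→d8:-→d9:-→d10:-→d11:-→d12:-→d13:-→d14:-→d15:-→d16:-→d17:-→d18:-→d19:H4→d20:H4  best=H4
  ? 53.231.96.9  path d0:H3→d1:-→d2:-→d3:-→d4:-→d5:-→d6:-→d7:-→d8:-→d9:-→d10:-→d11:-→d12:-→d13:-→d14:-→d15:-→d16:-→d17:-→d18:-→d19:H4→d20:H4  best=H4
  add 62.210.80.0/20 -> H1 at depth 20
  ? 62.210.80.1  path d0:H3→d1:-→d2:-→d3:-→d4:-→d5:-→d6:-→d7:-→d8:H2→d9:-→d10:-→d11:-→d12:-→d13:-→d14:-→d15:-→d16:-→d17:-→d18:-→d19:-→d20:H1→d21:-→d22:-  best=H1
  add 53.228.0.0/14 -> H2 at depth 14
  ? 62.210.81.16  path d0:H3→d1:-→d2:-→d3:-→d4:-→d5:-→d6:-→d7:-→d8:H2→d9:-→d10:-→d11:-→d12:-→d13:-→d14:-→d15:-→d16:-→d17:-→d18:-→d19:-→d20:H1→d21:-→d22:-  best=H1
  add 53.231.96.0/19 -> H2 at depth 19
  ? 62.210.82.176  path d0:H3→d1:-→d2:-→d3:-→d4:-→d5:-→d6:-→d7:-→d8:H2→d9:-→d10:-→d11:-→d12:-→d13:-→d14:-→d15:-→d16:-→d17:-→d18:-→d19:-→d20:H1→d21:-→d22:-→d23:-→d24:-→d25:-→d26:-→d27:-→d28:H1  best=H1
  del 0.0.0.0/0 (clear depth 0)
  ? 53.231.96.63  path d0:-→d1:-→d2:-→d3:-→d4:-→d5:-→d6:-→d7:-→d8:-→d9:-→d10:-→d11:-→d12:-→d13:-→d14:H2→d15:-→d16:-→d17:-→d18:-→d19:H2→d20:H4  best=H4
  add 53.231.104.0/24 -> H2 at depth 24
  add 62.210.82.0/24 -> H1 at depth 24
  ? 62.210.82.62  path d0:-→d1:-→d2:-→d3:-→d4:-→d5:-→d6:-→d7:-→d8:H2→d9:-→d10:-→d11:-→d12:-→d13:-→d14:-→d15:-→d16:-→d17:-→d18:-→d19:-→d20:H1→d21:-→d22:-→d23:-→d24:H1  best=H1
  add 0.0.0.0/0 -> H5 at depth 0
  ? 53.231.96.31  path d0:H5→d1:-→d2:-→d3:-→d4:-→d5:-→d6:-→d7:-→d8:-→d9:-→d10:-→d11:-→d12:-→d13:-→d14:H2→d15:-→d16:-→d17:-→d18:-→d19:H2→d20:H4  best=H4
  ? 53.231.104.11  path d0:H5→d1:-→d2:-→d3:-→d4:-→d5:-→d6:-→d7:-→d8:-→d9:-→d10:-→d11:-→d12:-→d13:-→d14:H2→d15:-→d16:-→d17:-→d18:-→d19:H2→d20:H4→d21:-→d22:-→d23:-→d24:H2→d25:-  best=H2

== LOOKUPS ==
["H4","H4","H3","H4","H3","H2","H3","H4","H4","H1","H1","H1","H4","H1","H4","H2"]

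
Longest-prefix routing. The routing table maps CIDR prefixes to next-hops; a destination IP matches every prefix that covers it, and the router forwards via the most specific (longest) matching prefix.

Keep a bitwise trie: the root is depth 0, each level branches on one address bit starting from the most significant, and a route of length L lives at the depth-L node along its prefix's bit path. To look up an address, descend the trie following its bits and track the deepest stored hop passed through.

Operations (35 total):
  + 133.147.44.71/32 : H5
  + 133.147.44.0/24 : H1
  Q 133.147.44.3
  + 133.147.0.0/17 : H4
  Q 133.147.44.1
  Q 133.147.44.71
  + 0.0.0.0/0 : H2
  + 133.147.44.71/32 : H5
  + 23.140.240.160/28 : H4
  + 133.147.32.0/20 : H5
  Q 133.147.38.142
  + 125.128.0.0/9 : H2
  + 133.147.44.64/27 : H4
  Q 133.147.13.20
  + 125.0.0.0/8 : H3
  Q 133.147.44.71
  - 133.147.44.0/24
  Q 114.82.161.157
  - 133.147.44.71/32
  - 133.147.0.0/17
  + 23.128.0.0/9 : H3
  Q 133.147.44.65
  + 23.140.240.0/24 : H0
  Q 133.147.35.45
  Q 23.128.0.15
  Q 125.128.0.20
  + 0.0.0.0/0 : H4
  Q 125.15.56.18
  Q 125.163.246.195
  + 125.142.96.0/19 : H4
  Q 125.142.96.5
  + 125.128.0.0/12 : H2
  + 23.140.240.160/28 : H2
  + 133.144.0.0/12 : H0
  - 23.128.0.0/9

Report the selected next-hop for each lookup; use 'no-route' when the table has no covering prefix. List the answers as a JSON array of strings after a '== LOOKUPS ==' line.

Trace:
  + 133.147.44.71/32 (H5) depth=32
  + 133.147.44.0/24 (H1) depth=24
  lookup 133.147.44.3: bits 1000010110010011001011000 walk d0:-→d1:-→d2:-→d3:-→d4:-→d5:-→d6:-→d7:-→d8:-→d9:-→d10:-→d11:-→d12:-→d13:-→d14:-→d15:-→d16:-→d17:-→d18:-→d19:-→d20:-→d21:-→d22:-→d23:-→d24:H1→d25:- -> H1
  + 133.147.0.0/17 (H4) depth=17
  lookup 133.147.44.1: bits 1000010110010011001011000 walk d0:-→d1:-→d2:-→d3:-→d4:-→d5:-→d6:-→d7:-→d8:-→d9:-→d10:-→d11:-→d12:-→d13:-→d14:-→d15:-→d16:-→d17:H4→d18:-→d19:-→d20:-→d21:-→d22:-→d23:-→d24:H1→d25:- -> H1
  lookup 133.147.44.71: bits 10000101100100110010110001000111 walk d0:-→d1:-→d2:-→d3:-→d4:-→d5:-→d6:-→d7:-→d8:-→d9:-→d10:-→d11:-→d12:-→d13:-→d14:-→d15:-→d16:-→d17:H4→d18:-→d19:-→d20:-→d21:-→d22:-→d23:-→d24:H1→d25:-→d26:-→d27:-→d28:-→d29:-→d30:-→d31:-→d32:H5 -> H5
  + 0.0.0.0/0 (H2) depth=0
  + 133.147.44.71/32 (H5) depth=32
  + 23.140.240.160/28 (H4) depth=28
  + 133.147.32.0/20 (H5) depth=20
  lookup 133.147.38.142: bits 10000101100100110010 walk d0:H2→d1:-→d2:-→d3:-→d4:-→d5:-→d6:-→d7:-→d8:-→d9:-→d10:-→d11:-→d12:-→d13:-→d14:-→d15:-→d16:-→d17:H4→d18:-→d19:-→d20:H5 -> H5
  + 125.128.0.0/9 (H2) depth=9
  + 133.147.44.64/27 (H4) depth=27
  lookup 133.147.13.20: bits 100001011001001100 walk d0:H2→d1:-→d2:-→d3:-→d4:-→d5:-→d6:-→d7:-→d8:-→d9:-→d10:-→d11:-→d12:-→d13:-→d14:-→d15:-→d16:-→d17:H4→d18:- -> H4
  + 125.0.0.0/8 (H3) depth=8
  lookup 133.147.44.71: bits 10000101100100110010110001000111 walk d0:H2→d1:-→d2:-→d3:-→d4:-→d5:-→d6:-→d7:-→d8:-→d9:-→d10:-→d11:-→d12:-→d13:-→d14:-→d15:-→d16:-→d17:H4→d18:-→d19:-→d20:H5→d21:-→d22:-→d23:-→d24:H1→d25:-→d26:-→d27:H4→d28:-→d29:-→d30:-→d31:-→d32:H5 -> H5
  del 133.147.44.0/24 (clear depth 24)
  lookup 114.82.161.157: bits 0111 walk d0:H2→d1:-→d2:-→d3:-→d4:- -> H2
  del 133.147.44.71/32 (clear depth 32)
  del 133.147.0.0/17 (clear depth 17)
  + 23.128.0.0/9 (H3) depth=9
  lookup 133.147.44.65: bits 10000101100100110010110001000 walk d0:H2→d1:-→d2:-→d3:-→d4:-→d5:-→d6:-→d7:-→d8:-→d9:-→d10:-→d11:-→d12:-→d13:-→d14:-→d15:-→d16:-→d17:-→d18:-→d19:-→d20:H5→d21:-→d22:-→d23:-→d24:-→d25:-→d26:-→d27:H4→d28:-→d29:- -> H4
  + 23.140.240.0/24 (H0) depth=24
  lookup 133.147.35.45: bits 10000101100100110010 walk d0:H2→d1:-→d2:-→d3:-→d4:-→d5:-→d6:-→d7:-→d8:-→d9:-→d10:-→d11:-→d12:-→d13:-→d14:-→d15:-→d16:-→d17:-→d18:-→d19:-→d20:H5 -> H5
  lookup 23.128.0.15: bits 000101111000 walk d0:H2→d1:-→d2:-→d3:-→d4:-→d5:-→d6:-→d7:-→d8:-→d9:H3→d10:-→d11:-→d12:- -> H3
  lookup 125.128.0.20: bits 011111011 walk d0:H2→d1:-→d2:-→d3:-→d4:-→d5:-→d6:-→d7:-→d8:H3→d9:H2 -> H2
  + 0.0.0.0/0 (H4) depth=0
  lookup 125.15.56.18: bits 01111101 walk d0:H4→d1:-→d2:-→d3:-→d4:-→d5:-→d6:-→d7:-→d8:H3 -> H3
  lookup 125.163.246.195: bits 011111011 walk d0:H4→d1:-→d2:-→d3:-→d4:-→d5:-→d6:-→d7:-→d8:H3→d9:H2 -> H2
  + 125.142.96.0/19 (H4) depth=19
  lookup 125.142.96.5: bits 0111110110001110011 walk d0:H4→d1:-→d2:-→d3:-→d4:-→d5:-→d6:-→d7:-→d8:H3→d9:H2→d10:-→d11:-→d12:-→d13:-→d14:-→d15:-→d16:-→d17:-→d18:-→d19:H4 -> H4
  + 125.128.0.0/12 (H2) depth=12
  + 23.140.240.160/28 (H2) depth=28
  + 133.144.0.0/12 (H0) depth=12
  del 23.128.0.0/9 (clear depth 9)

== LOOKUPS ==
["H1","H1","H5","H5","H4","H5","H2","H4","H5","H3","H2","H3","H2","H4"]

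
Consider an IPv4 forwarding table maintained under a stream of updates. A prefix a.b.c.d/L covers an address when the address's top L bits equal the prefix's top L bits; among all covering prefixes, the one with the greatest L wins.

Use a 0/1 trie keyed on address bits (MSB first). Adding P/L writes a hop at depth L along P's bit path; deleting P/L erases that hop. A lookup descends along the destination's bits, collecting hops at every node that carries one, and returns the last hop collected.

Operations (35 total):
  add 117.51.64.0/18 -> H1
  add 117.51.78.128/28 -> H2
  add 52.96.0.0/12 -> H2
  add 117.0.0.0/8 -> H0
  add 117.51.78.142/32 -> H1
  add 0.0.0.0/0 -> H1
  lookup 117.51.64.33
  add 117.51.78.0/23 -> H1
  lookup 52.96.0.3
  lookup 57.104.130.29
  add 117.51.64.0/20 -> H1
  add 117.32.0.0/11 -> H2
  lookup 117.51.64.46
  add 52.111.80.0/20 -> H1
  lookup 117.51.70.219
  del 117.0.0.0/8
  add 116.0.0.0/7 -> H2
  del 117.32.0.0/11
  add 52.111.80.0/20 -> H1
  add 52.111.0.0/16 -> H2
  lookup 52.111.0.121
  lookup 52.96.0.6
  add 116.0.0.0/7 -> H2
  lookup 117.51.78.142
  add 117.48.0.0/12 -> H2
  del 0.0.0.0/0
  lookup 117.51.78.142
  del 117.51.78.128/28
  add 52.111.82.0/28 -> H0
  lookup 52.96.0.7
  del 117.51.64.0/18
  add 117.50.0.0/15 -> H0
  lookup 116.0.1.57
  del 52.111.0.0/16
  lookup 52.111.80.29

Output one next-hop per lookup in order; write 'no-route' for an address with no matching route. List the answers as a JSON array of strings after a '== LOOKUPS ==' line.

Trace:
  add 117.51.64.0/18 -> H1 at depth 18
  add 117.51.78.128/28 -> H2 at depth 28
  add 52.96.0.0/12 -> H2 at depth 12
  add 117.0.0.0/8 -> H0 at depth 8
  add 117.51.78.142/32 -> H1 at depth 32
  add 0.0.0.0/0 -> H1 at depth 0
  ? 117.51.64.33  path d0:H1→d1:-→d2:-→d3:-→d4:-→d5:-→d6:-→d7:-→d8:H0→d9:-→d10:-→d11:-→d12:-→d13:-→d14:-→d15:-→d16:-→d17:-→d18:H1→d19:-→d20:-  best=H1
  add 117.51.78.0/23 -> H1 at depth 23
  ? 52.96.0.3  path d0:H1→d1:-→d2:-→d3:-→d4:-→d5:-→d6:-→d7:-→d8:-→d9:-→d10:-→d11:-→d12:H2  best=H2
  ? 57.104.130.29  path d0:H1→d1:-→d2:-→d3:-→d4:-  best=H1
  add 117.51.64.0/20 -> H1 at depth 20
  add 117.32.0.0/11 -> H2 at depth 11
  ? 117.51.64.46  path d0:H1→d1:-→d2:-→d3:-→d4:-→d5:-→d6:-→d7:-→d8:H0→d9:-→d10:-→d11:H2→d12:-→d13:-→d14:-→d15:-→d16:-→d17:-→d18:H1→d19:-→d20:H1  best=H1
  add 52.111.80.0/20 -> H1 at depth 20
  ? 117.51.70.219  path d0:H1→d1:-→d2:-→d3:-→d4:-→d5:-→d6:-→d7:-→d8:H0→d9:-→d10:-→d11:H2→d12:-→d13:-→d14:-→d15:-→d16:-→d17:-→d18:H1→d19:-→d20:H1  best=H1
  del 117.0.0.0/8 (clear depth 8)
  add 116.0.0.0/7 -> H2 at depth 7
  del 117.32.0.0/11 (clear depth 11)
  add 52.111.80.0/20 -> H1 at depth 20
  add 52.111.0.0/16 -> H2 at depth 16
  ? 52.111.0.121  path d0:H1→d1:-→d2:-→d3:-→d4:-→d5:-→d6:-→d7:-→d8:-→d9:-→d10:-→d11:-→d12:H2→d13:-→d14:-→d15:-→d16:H2→d17:-  best=H2
  ? 52.96.0.6  path d0:H1→d1:-→d2:-→d3:-→d4:-→d5:-→d6:-→d7:-→d8:-→d9:-→d10:-→d11:-→d12:H2  best=H2
  add 116.0.0.0/7 -> H2 at depth 7
  ? 117.51.78.142  path d0:H1→d1:-→d2:-→d3:-→d4:-→d5:-→d6:-→d7:H2→d8:-→d9:-→d10:-→d11:-→d12:-→d13:-→d14:-→d15:-→d16:-→d17:-→d18:H1→d19:-→d20:H1→d21:-→d22:-→d23:H1→d24:-→d25:-→d26:-→d27:-→d28:H2→d29:-→d30:-→d31:-→d32:H1  best=H1
  add 117.48.0.0/12 -> H2 at depth 12
  del 0.0.0.0/0 (clear depth 0)
  ? 117.51.78.142  path d0:-→d1:-→d2:-→d3:-→d4:-→d5:-→d6:-→d7:H2→d8:-→d9:-→d10:-→d11:-→d12:H2→d13:-→d14:-→d15:-→d16:-→d17:-→d18:H1→d19:-→d20:H1→d21:-→d22:-→d23:H1→d24:-→d25:-→d26:-→d27:-→d28:H2→d29:-→d30:-→d31:-→d32:H1  best=H1
  del 117.51.78.128/28 (clear depth 28)
  add 52.111.82.0/28 -> H0 at depth 28
  ? 52.96.0.7  path d0:-→d1:-→d2:-→d3:-→d4:-→d5:-→d6:-→d7:-→d8:-→d9:-→d10:-→d11:-→d12:H2  best=H2
  del 117.51.64.0/18 (clear depth 18)
  add 117.50.0.0/15 -> H0 at depth 15
  ? 116.0.1.57  path d0:-→d1:-→d2:-→d3:-→d4:-→d5:-→d6:-→d7:H2  best=H2
  del 52.111.0.0/16 (clear depth 16)
  ? 52.111.80.29  path d0:-→d1:-→d2:-→d3:-→d4:-→d5:-→d6:-→d7:-→d8:-→d9:-→d10:-→d11:-→d12:H2→d13:-→d14:-→d15:-→d16:-→d17:-→d18:-→d19:-→d20:H1→d21:-→d22:-  best=H1

== LOOKUPS ==
["H1","H2","H1","H1","H1","H2","H2","H1","H1","H2","H2","H1"]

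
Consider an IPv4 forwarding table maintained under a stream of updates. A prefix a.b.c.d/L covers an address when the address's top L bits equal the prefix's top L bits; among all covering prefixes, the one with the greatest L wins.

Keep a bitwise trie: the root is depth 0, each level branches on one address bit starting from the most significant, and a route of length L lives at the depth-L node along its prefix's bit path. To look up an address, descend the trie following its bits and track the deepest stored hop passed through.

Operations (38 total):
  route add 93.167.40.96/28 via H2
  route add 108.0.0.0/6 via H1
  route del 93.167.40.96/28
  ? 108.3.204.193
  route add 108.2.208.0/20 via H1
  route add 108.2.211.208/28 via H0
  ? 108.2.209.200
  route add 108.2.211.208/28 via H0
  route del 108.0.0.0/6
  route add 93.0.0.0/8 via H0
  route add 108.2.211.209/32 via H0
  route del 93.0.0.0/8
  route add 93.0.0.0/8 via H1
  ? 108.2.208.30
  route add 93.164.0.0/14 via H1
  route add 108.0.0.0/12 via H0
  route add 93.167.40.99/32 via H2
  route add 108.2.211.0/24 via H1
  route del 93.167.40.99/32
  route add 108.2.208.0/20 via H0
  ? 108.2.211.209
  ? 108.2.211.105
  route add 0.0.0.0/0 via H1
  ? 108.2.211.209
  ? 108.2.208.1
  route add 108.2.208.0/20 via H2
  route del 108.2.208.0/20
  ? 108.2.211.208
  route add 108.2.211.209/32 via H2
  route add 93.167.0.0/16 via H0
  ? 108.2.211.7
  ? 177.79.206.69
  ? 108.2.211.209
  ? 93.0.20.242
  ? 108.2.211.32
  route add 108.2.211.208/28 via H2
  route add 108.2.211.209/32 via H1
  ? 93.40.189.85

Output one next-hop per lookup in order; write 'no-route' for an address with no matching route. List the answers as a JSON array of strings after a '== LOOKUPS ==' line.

Apply in order:
  + 93.167.40.96/28 (H2) depth=28
  + 108.0.0.0/6 (H1) depth=6
  del 93.167.40.96/28 (clear depth 28)
  Q 108.3.204.193: descend 011011 ; hops seen [H1] ; pick H1
  + 108.2.208.0/20 (H1) depth=20
  + 108.2.211.208/28 (H0) depth=28
  Q 108.2.209.200: descend 0110110000000010110100 ; hops seen [H1,H1] ; pick H1
  + 108.2.211.208/28 (H0) depth=28
  del 108.0.0.0/6 (clear depth 6)
  + 93.0.0.0/8 (H0) depth=8
  + 108.2.211.209/32 (H0) depth=32
  del 93.0.0.0/8 (clear depth 8)
  + 93.0.0.0/8 (H1) depth=8
  Q 108.2.208.30: descend 0110110000000010110100 ; hops seen [H1] ; pick H1
  + 93.164.0.0/14 (H1) depth=14
  + 108.0.0.0/12 (H0) depth=12
  + 93.167.40.99/32 (H2) depth=32
  + 108.2.211.0/24 (H1) depth=24
  del 93.167.40.99/32 (clear depth 32)
  + 108.2.208.0/20 (H0) depth=20
  Q 108.2.211.209: descend 01101100000000101101001111010001 ; hops seen [H0,H0,H1,H0,H0] ; pick H0
  Q 108.2.211.105: descend 011011000000001011010011 ; hops seen [H0,H0,H1] ; pick H1
  + 0.0.0.0/0 (H1) depth=0
  Q 108.2.211.209: descend 01101100000000101101001111010001 ; hops seen [H1,H0,H0,H1,H0,H0] ; pick H0
  Q 108.2.208.1: descend 0110110000000010110100 ; hops seen [H1,H0,H0] ; pick H0
  + 108.2.208.0/20 (H2) depth=20
  del 108.2.208.0/20 (clear depth 20)
  Q 108.2.211.208: descend 0110110000000010110100111101000 ; hops seen [H1,H0,H1,H0] ; pick H0
  + 108.2.211.209/32 (H2) depth=32
  + 93.167.0.0/16 (H0) depth=16
  Q 108.2.211.7: descend 011011000000001011010011 ; hops seen [H1,H0,H1] ; pick H1
  Q 177.79.206.69: descend ε ; hops seen [H1] ; pick H1
  Q 108.2.211.209: descend 01101100000000101101001111010001 ; hops seen [H1,H0,H1,H0,H2] ; pick H2
  Q 93.0.20.242: descend 01011101 ; hops seen [H1,H1] ; pick H1
  Q 108.2.211.32: descend 011011000000001011010011 ; hops seen [H1,H0,H1] ; pick H1
  + 108.2.211.208/28 (H2) depth=28
  + 108.2.211.209/32 (H1) depth=32
  Q 93.40.189.85: descend 01011101 ; hops seen [H1,H1] ; pick H1

== LOOKUPS ==
["H1","H1","H1","H0","H1","H0","H0","H0","H1","H1","H2","H1","H1","H1"]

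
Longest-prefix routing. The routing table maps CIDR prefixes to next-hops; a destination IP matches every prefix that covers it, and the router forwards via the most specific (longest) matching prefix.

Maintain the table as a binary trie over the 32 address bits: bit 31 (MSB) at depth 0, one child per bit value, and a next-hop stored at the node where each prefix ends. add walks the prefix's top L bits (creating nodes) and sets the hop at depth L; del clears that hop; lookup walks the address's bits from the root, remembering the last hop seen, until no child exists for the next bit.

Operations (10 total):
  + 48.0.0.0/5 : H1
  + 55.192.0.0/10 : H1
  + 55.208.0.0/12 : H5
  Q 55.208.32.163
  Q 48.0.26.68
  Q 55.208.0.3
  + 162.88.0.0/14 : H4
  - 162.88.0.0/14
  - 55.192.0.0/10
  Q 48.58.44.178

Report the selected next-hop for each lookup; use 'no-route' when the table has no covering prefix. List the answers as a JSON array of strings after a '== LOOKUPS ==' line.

Apply in order:
  + 48.0.0.0/5 (H1) depth=5
  + 55.192.0.0/10 (H1) depth=10
  + 55.208.0.0/12 (H5) depth=12
  lookup 55.208.32.163: bits 001101111101 walk d0:-→d1:-→d2:-→d3:-→d4:-→d5:H1→d6:-→d7:-→d8:-→d9:-→d10:H1→d11:-→d12:H5 -> H5
  lookup 48.0.26.68: bits 00110 walk d0:-→d1:-→d2:-→d3:-→d4:-→d5:H1 -> H1
  lookup 55.208.0.3: bits 001101111101 walk d0:-→d1:-→d2:-→d3:-→d4:-→d5:H1→d6:-→d7:-→d8:-→d9:-→d10:H1→d11:-→d12:H5 -> H5
  + 162.88.0.0/14 (H4) depth=14
  del 162.88.0.0/14 (clear depth 14)
  del 55.192.0.0/10 (clear depth 10)
  lookup 48.58.44.178: bits 00110 walk d0:-→d1:-→d2:-→d3:-→d4:-→d5:H1 -> H1

== LOOKUPS ==
["H5","H1","H5","H1"]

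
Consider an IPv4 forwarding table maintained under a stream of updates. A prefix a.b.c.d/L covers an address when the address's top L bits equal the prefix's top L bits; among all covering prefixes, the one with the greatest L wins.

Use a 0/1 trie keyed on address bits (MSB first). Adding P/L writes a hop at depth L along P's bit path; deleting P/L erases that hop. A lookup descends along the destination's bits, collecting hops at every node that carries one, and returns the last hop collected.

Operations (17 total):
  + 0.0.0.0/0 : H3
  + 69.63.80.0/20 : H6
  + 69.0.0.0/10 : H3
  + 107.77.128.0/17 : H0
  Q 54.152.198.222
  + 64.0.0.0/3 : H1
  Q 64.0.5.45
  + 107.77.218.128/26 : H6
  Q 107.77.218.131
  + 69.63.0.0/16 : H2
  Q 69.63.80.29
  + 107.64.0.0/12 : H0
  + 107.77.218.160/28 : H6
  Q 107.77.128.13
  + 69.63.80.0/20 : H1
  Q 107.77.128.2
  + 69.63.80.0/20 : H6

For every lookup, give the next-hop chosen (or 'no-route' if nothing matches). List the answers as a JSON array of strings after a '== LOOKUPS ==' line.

Trace:
  add 0.0.0.0/0 -> H3 at depth 0
  add 69.63.80.0/20 -> H6 at depth 20
  add 69.0.0.0/10 -> H3 at depth 10
  add 107.77.128.0/17 -> H0 at depth 17
  lookup 54.152.198.222: bits 0 walk d0:H3→d1:- -> H3
  add 64.0.0.0/3 -> H1 at depth 3
  lookup 64.0.5.45: bits 01000 walk d0:H3→d1:-→d2:-→d3:H1→d4:-→d5:- -> H1
  add 107.77.218.128/26 -> H6 at depth 26
  lookup 107.77.218.131: bits 01101011010011011101101010 walk d0:H3→d1:-→d2:-→d3:-→d4:-→d5:-→d6:-→d7:-→d8:-→d9:-→d10:-→d11:-→d12:-→d13:-→d14:-→d15:-→d16:-→d17:H0→d18:-→d19:-→d20:-→d21:-→d22:-→d23:-→d24:-→d25:-→d26:H6 -> H6
  add 69.63.0.0/16 -> H2 at depth 16
  lookup 69.63.80.29: bits 01000101001111110101 walk d0:H3→d1:-→d2:-→d3:H1→d4:-→d5:-→d6:-→d7:-→d8:-→d9:-→d10:H3→d11:-→d12:-→d13:-→d14:-→d15:-→d16:H2→d17:-→d18:-→d19:-→d20:H6 -> H6
  add 107.64.0.0/12 -> H0 at depth 12
  add 107.77.218.160/28 -> H6 at depth 28
  lookup 107.77.128.13: bits 01101011010011011 walk d0:H3→d1:-→d2:-→d3:-→d4:-→d5:-→d6:-→d7:-→d8:-→d9:-→d10:-→d11:-→d12:H0→d13:-→d14:-→d15:-→d16:-→d17:H0 -> H0
  add 69.63.80.0/20 -> H1 at depth 20
  lookup 107.77.128.2: bits 01101011010011011 walk d0:H3→d1:-→d2:-→d3:-→d4:-→d5:-→d6:-→d7:-→d8:-→d9:-→d10:-→d11:-→d12:H0→d13:-→d14:-→d15:-→d16:-→d17:H0 -> H0
  add 69.63.80.0/20 -> H6 at depth 20

== LOOKUPS ==
["H3","H1","H6","H6","H0","H0"]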